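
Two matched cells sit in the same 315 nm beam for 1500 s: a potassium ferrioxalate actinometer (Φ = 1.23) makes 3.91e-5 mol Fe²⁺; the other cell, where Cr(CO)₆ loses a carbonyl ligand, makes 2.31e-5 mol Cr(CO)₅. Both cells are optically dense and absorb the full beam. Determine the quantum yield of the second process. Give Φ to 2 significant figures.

Φ = 0.73

Photons absorbed by the actinometer: 3.91e-5 / 1.23 = 3.179e-5 mol.
Φ(unknown) = 2.31e-5 / 3.179e-5 = 0.73.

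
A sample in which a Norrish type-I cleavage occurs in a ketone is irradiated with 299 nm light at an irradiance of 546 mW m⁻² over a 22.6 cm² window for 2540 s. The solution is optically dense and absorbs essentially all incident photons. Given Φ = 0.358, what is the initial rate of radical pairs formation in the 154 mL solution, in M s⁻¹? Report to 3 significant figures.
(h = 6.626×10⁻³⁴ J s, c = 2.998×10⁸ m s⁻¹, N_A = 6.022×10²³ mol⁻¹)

Photon energy at 299 nm: hc/λ = (6.626×10⁻³⁴)(2.998×10⁸)/(299×10⁻⁹) = 6.644×10⁻¹⁹ J.
Energy delivered: (546 mW m⁻²)(22.6×10⁻⁴ m²)(2540 s) = 3.134 J.
Photons incident: 3.134 / 6.644×10⁻¹⁹ = 4.717×10¹⁸, i.e. 4.717×10¹⁸/6.022×10²³ = 7.833×10⁻⁶ mol.
Product formed: 0.358 × 7.833×10⁻⁶ = 2.804×10⁻⁶ mol.
Rate: 2.804×10⁻⁶ mol / (2540 s × 0.154 L) = 7.17×10⁻⁹ M s⁻¹.

7.17×10⁻⁹ M s⁻¹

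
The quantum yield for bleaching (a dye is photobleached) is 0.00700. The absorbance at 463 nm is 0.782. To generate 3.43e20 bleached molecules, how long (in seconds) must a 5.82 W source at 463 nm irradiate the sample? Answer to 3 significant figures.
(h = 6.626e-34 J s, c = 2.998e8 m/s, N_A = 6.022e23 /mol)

Product: 3.43e20 / 6.022e23 = 5.696e-4 mol.
Photons that must be absorbed: 5.696e-4 / 0.00700 = 0.08137 mol.
Fraction absorbed: 1 − 10^(−0.782) = 0.8348.
Incident photons needed: 0.08137 / 0.8348 = 0.09747 mol.
Photon energy: hc/λ = 4.290e-19 J; per mole, 2.583e5 J mol⁻¹.
Energy required: 0.09747 × 2.583e5 = 2.518e4 J.
Time: 2.518e4 J / 5.82 W = 4330 s.

t ≈ 4330 s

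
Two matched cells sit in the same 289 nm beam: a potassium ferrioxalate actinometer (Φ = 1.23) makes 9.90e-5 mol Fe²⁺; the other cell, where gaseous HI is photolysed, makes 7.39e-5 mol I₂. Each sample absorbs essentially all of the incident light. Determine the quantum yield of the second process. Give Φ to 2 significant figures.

Φ = 0.92

Photons absorbed by the actinometer: 9.90e-5 / 1.23 = 8.049e-5 mol.
Φ(unknown) = 7.39e-5 / 8.049e-5 = 0.92.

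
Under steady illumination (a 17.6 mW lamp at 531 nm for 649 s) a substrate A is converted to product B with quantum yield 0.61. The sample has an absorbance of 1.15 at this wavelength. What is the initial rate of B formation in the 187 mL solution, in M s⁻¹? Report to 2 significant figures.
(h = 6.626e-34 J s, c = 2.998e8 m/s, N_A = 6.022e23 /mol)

2.4e-7 M s⁻¹

Photon energy at 531 nm: hc/λ = (6.626e-34)(2.998e8)/(531e-9) = 3.741e-19 J.
Energy delivered: (17.6 mW)(649 s) = 11.42 J.
Photons incident: 11.42 / 3.741e-19 = 3.053e19, i.e. 3.053e19/6.022e23 = 5.070e-5 mol.
Fraction absorbed: 1 − 10^(−1.15) = 0.9292.
Photons absorbed: 0.9292 × 5.070e-5 = 4.711e-5 mol.
Product formed: 0.61 × 4.711e-5 = 2.874e-5 mol.
Rate: 2.874e-5 mol / (649 s × 0.187 L) = 2.4e-7 M s⁻¹.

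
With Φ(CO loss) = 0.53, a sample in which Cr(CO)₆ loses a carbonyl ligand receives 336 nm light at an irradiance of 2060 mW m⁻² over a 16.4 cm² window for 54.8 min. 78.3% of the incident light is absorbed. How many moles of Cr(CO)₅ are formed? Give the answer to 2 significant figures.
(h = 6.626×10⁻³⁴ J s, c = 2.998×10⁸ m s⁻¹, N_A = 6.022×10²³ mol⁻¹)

Photon energy at 336 nm: hc/λ = (6.626×10⁻³⁴)(2.998×10⁸)/(336×10⁻⁹) = 5.912×10⁻¹⁹ J.
Energy delivered: (2060 mW m⁻²)(16.4×10⁻⁴ m²)(3288 s) = 11.11 J.
Photons incident: 11.11 / 5.912×10⁻¹⁹ = 1.879×10¹⁹, i.e. 1.879×10¹⁹/6.022×10²³ = 3.120×10⁻⁵ mol.
Photons absorbed: 0.783 × 3.120×10⁻⁵ = 2.443×10⁻⁵ mol.
Product: Φ × n_abs = 0.53 × 2.443×10⁻⁵ = 1.295×10⁻⁵ mol.

1.3×10⁻⁵ mol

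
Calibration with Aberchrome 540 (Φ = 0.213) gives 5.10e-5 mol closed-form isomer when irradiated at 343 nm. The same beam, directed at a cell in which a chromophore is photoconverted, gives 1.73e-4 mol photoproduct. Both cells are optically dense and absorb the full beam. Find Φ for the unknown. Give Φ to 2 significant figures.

Φ = 0.72

Photons absorbed by the actinometer: 5.10e-5 / 0.213 = 2.394e-4 mol.
Φ(unknown) = 1.73e-4 / 2.394e-4 = 0.72.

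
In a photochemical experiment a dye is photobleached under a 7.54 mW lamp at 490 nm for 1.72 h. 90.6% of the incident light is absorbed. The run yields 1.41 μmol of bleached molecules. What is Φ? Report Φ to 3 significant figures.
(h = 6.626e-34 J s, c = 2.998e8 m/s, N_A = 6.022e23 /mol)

Product: 1.41 μmol = 1.41e-6 mol.
Photon energy at 490 nm: hc/λ = (6.626e-34)(2.998e8)/(490e-9) = 4.054e-19 J.
Energy delivered: (7.54 mW)(6192 s) = 46.69 J.
Photons incident: 46.69 / 4.054e-19 = 1.152e20, i.e. 1.152e20/6.022e23 = 1.913e-4 mol.
Photons absorbed: 0.906 × 1.913e-4 = 1.733e-4 mol.
Φ = 1.41e-6 mol / 1.733e-4 mol photons = 0.00814.

Φ = 0.00814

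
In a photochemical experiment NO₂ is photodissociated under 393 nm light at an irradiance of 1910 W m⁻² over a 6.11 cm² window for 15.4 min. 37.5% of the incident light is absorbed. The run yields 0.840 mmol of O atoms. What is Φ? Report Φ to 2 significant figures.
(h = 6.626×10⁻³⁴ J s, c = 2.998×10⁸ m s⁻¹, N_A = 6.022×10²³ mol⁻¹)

Φ = 0.63

Product: 0.840 mmol = 8.40×10⁻⁴ mol.
Photon energy at 393 nm: hc/λ = (6.626×10⁻³⁴)(2.998×10⁸)/(393×10⁻⁹) = 5.055×10⁻¹⁹ J.
Energy delivered: (1910 W m⁻²)(6.11×10⁻⁴ m²)(924 s) = 1078 J.
Photons incident: 1078 / 5.055×10⁻¹⁹ = 2.133×10²¹, i.e. 2.133×10²¹/6.022×10²³ = 0.003542 mol.
Photons absorbed: 0.375 × 0.003542 = 0.001328 mol.
Φ = 8.40×10⁻⁴ mol / 0.001328 mol photons = 0.63.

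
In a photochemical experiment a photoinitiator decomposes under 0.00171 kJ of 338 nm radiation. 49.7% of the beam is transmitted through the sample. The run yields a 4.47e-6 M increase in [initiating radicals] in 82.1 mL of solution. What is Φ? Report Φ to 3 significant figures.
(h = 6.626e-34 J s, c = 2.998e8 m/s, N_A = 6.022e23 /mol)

Product: (4.47e-6 M)(0.0821 L) = 3.670e-7 mol.
Photon energy at 338 nm: hc/λ = (6.626e-34)(2.998e8)/(338e-9) = 5.877e-19 J.
Incident energy: 0.00171 kJ = 1.71 J.
Photons incident: 1.71 / 5.877e-19 = 2.910e18, i.e. 2.910e18/6.022e23 = 4.832e-6 mol.
Fraction absorbed: 1 − 49.7/100 = 0.5030.
Photons absorbed: 0.5030 × 4.832e-6 = 2.430e-6 mol.
Φ = 3.670e-7 mol / 2.430e-6 mol photons = 0.151.

Φ = 0.151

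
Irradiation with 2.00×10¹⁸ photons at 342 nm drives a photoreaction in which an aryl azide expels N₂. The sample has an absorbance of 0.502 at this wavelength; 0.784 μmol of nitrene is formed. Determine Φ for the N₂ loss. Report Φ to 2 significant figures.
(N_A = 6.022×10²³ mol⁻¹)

Product: 0.784 μmol = 7.84×10⁻⁷ mol.
Moles of photons: 2.00×10¹⁸ / 6.022×10²³ = 3.321×10⁻⁶ mol.
Fraction absorbed: 1 − 10^(−0.502) = 0.6852.
Photons absorbed: 0.6852 × 3.321×10⁻⁶ = 2.276×10⁻⁶ mol.
Φ = 7.84×10⁻⁷ mol / 2.276×10⁻⁶ mol photons = 0.34.

Φ = 0.34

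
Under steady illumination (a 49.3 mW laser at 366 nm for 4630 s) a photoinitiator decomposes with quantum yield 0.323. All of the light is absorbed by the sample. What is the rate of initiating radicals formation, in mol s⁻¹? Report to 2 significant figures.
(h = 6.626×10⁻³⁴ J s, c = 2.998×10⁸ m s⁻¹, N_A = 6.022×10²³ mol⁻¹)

4.9×10⁻⁸ mol s⁻¹

Photon energy at 366 nm: hc/λ = (6.626×10⁻³⁴)(2.998×10⁸)/(366×10⁻⁹) = 5.428×10⁻¹⁹ J.
Energy delivered: (49.3 mW)(4630 s) = 228.3 J.
Photons incident: 228.3 / 5.428×10⁻¹⁹ = 4.206×10²⁰, i.e. 4.206×10²⁰/6.022×10²³ = 6.984×10⁻⁴ mol.
Product formed: 0.323 × 6.984×10⁻⁴ = 2.256×10⁻⁴ mol.
Rate: 2.256×10⁻⁴ / 4630 s = 4.9×10⁻⁸ mol s⁻¹.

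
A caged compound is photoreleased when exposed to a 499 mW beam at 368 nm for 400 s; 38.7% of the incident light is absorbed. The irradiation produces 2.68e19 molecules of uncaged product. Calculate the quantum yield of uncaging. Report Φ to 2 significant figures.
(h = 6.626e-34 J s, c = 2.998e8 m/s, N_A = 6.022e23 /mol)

Product: 2.68e19 / 6.022e23 = 4.450e-5 mol.
Photon energy at 368 nm: hc/λ = (6.626e-34)(2.998e8)/(368e-9) = 5.398e-19 J.
Energy delivered: (499 mW)(400 s) = 199.6 J.
Photons incident: 199.6 / 5.398e-19 = 3.698e20, i.e. 3.698e20/6.022e23 = 6.141e-4 mol.
Photons absorbed: 0.387 × 6.141e-4 = 2.377e-4 mol.
Φ = 4.450e-5 mol / 2.377e-4 mol photons = 0.19.

Φ = 0.19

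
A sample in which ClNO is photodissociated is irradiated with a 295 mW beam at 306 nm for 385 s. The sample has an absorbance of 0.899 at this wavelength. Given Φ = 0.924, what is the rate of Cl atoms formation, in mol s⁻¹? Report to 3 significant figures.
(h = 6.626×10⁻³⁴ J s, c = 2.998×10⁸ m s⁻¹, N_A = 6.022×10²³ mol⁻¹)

Photon energy at 306 nm: hc/λ = (6.626×10⁻³⁴)(2.998×10⁸)/(306×10⁻⁹) = 6.492×10⁻¹⁹ J.
Energy delivered: (295 mW)(385 s) = 113.6 J.
Photons incident: 113.6 / 6.492×10⁻¹⁹ = 1.750×10²⁰, i.e. 1.750×10²⁰/6.022×10²³ = 2.906×10⁻⁴ mol.
Fraction absorbed: 1 − 10^(−0.899) = 0.8738.
Photons absorbed: 0.8738 × 2.906×10⁻⁴ = 2.539×10⁻⁴ mol.
Product formed: 0.924 × 2.539×10⁻⁴ = 2.346×10⁻⁴ mol.
Rate: 2.346×10⁻⁴ / 385 s = 6.09×10⁻⁷ mol s⁻¹.

6.09×10⁻⁷ mol s⁻¹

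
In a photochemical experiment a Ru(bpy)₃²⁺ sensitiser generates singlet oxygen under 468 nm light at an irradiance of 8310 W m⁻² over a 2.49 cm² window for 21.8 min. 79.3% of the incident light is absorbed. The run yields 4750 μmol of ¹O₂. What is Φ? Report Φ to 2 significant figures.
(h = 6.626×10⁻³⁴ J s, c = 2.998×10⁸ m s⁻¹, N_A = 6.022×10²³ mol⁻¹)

Φ = 0.57

Product: 4750 μmol = 0.00475 mol.
Photon energy at 468 nm: hc/λ = (6.626×10⁻³⁴)(2.998×10⁸)/(468×10⁻⁹) = 4.245×10⁻¹⁹ J.
Energy delivered: (8310 W m⁻²)(2.49×10⁻⁴ m²)(1308 s) = 2707 J.
Photons incident: 2707 / 4.245×10⁻¹⁹ = 6.377×10²¹, i.e. 6.377×10²¹/6.022×10²³ = 0.01059 mol.
Photons absorbed: 0.793 × 0.01059 = 0.008398 mol.
Φ = 0.00475 mol / 0.008398 mol photons = 0.57.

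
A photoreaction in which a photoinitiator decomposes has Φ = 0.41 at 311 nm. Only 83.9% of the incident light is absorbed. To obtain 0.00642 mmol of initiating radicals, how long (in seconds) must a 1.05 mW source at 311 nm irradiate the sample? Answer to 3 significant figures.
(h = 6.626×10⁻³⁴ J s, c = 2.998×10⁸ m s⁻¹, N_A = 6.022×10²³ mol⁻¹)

Product: 0.00642 mmol = 6.42×10⁻⁶ mol.
Photons that must be absorbed: 6.42×10⁻⁶ / 0.41 = 1.566×10⁻⁵ mol.
Incident photons needed: 1.566×10⁻⁵ / 0.839 = 1.867×10⁻⁵ mol.
Photon energy: hc/λ = 6.387×10⁻¹⁹ J; per mole, 3.846×10⁵ J mol⁻¹.
Energy required: 1.867×10⁻⁵ × 3.846×10⁵ = 7.180 J.
Time: 7.180 J / 0.00105 W = 6840 s.

t ≈ 6840 s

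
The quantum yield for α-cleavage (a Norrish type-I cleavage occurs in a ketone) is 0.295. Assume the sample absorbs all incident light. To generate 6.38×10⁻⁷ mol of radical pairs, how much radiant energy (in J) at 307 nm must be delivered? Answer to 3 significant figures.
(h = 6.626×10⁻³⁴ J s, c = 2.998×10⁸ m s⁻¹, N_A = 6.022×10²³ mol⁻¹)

Photons that must be absorbed: 6.38×10⁻⁷ / 0.295 = 2.163×10⁻⁶ mol.
Photon energy: hc/λ = 6.471×10⁻¹⁹ J; per mole, 3.897×10⁵ J mol⁻¹.
Energy required: 2.163×10⁻⁶ × 3.897×10⁵ = 0.843 J.

0.843 J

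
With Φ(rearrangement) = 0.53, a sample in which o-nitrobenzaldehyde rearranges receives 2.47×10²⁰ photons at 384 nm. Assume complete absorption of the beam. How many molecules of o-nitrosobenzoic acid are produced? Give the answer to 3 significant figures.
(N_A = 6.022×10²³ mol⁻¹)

Moles of photons: 2.47×10²⁰ / 6.022×10²³ = 4.102×10⁻⁴ mol.
Product: Φ × n_abs = 0.53 × 4.102×10⁻⁴ = 2.174×10⁻⁴ mol.
As a count: 2.174×10⁻⁴ × 6.022×10²³ = 1.31×10²⁰.

1.31×10²⁰ molecules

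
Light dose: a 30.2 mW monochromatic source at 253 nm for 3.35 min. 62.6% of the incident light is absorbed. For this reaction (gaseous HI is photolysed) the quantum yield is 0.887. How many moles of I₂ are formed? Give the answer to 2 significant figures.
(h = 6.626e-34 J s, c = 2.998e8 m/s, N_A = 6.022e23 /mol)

Photon energy at 253 nm: hc/λ = (6.626e-34)(2.998e8)/(253e-9) = 7.852e-19 J.
Energy delivered: (30.2 mW)(201 s) = 6.070 J.
Photons incident: 6.070 / 7.852e-19 = 7.731e18, i.e. 7.731e18/6.022e23 = 1.284e-5 mol.
Photons absorbed: 0.626 × 1.284e-5 = 8.038e-6 mol.
Product: Φ × n_abs = 0.887 × 8.038e-6 = 7.130e-6 mol.

7.1e-6 mol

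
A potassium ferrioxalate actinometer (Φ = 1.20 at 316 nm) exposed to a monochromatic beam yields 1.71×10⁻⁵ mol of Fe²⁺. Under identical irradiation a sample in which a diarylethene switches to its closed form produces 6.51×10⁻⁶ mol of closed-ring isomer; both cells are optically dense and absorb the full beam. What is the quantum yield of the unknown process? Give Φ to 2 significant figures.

Photons absorbed by the actinometer: 1.71×10⁻⁵ / 1.20 = 1.425×10⁻⁵ mol.
Φ(unknown) = 6.51×10⁻⁶ / 1.425×10⁻⁵ = 0.46.

Φ = 0.46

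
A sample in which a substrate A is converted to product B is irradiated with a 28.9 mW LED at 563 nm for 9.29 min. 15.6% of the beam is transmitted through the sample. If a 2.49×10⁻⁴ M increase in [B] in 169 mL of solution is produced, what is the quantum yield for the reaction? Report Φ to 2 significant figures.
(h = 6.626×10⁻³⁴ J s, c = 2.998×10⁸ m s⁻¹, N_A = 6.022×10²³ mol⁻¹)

Product: (2.49×10⁻⁴ M)(0.169 L) = 4.208×10⁻⁵ mol.
Photon energy at 563 nm: hc/λ = (6.626×10⁻³⁴)(2.998×10⁸)/(563×10⁻⁹) = 3.528×10⁻¹⁹ J.
Energy delivered: (28.9 mW)(557.4 s) = 16.11 J.
Photons incident: 16.11 / 3.528×10⁻¹⁹ = 4.566×10¹⁹, i.e. 4.566×10¹⁹/6.022×10²³ = 7.582×10⁻⁵ mol.
Fraction absorbed: 1 − 15.6/100 = 0.8440.
Photons absorbed: 0.8440 × 7.582×10⁻⁵ = 6.399×10⁻⁵ mol.
Φ = 4.208×10⁻⁵ mol / 6.399×10⁻⁵ mol photons = 0.66.

Φ = 0.66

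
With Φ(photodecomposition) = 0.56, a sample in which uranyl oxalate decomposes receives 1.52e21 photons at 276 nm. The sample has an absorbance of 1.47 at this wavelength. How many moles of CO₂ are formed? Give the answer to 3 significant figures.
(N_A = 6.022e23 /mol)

Moles of photons: 1.52e21 / 6.022e23 = 0.002524 mol.
Fraction absorbed: 1 − 10^(−1.47) = 0.9661.
Photons absorbed: 0.9661 × 0.002524 = 0.002438 mol.
Product: Φ × n_abs = 0.56 × 0.002438 = 0.001365 mol.

0.00137 mol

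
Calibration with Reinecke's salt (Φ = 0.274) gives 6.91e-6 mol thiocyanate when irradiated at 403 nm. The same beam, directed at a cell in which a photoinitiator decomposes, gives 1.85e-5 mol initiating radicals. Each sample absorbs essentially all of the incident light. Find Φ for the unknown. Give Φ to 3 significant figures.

Photons absorbed by the actinometer: 6.91e-6 / 0.274 = 2.522e-5 mol.
Φ(unknown) = 1.85e-5 / 2.522e-5 = 0.734.

Φ = 0.734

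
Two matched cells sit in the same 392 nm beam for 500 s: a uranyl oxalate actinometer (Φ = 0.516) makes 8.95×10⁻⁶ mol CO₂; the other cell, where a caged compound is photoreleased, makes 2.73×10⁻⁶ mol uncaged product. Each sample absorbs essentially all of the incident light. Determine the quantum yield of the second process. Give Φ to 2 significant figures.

Φ = 0.16

Photons absorbed by the actinometer: 8.95×10⁻⁶ / 0.516 = 1.734×10⁻⁵ mol.
Φ(unknown) = 2.73×10⁻⁶ / 1.734×10⁻⁵ = 0.16.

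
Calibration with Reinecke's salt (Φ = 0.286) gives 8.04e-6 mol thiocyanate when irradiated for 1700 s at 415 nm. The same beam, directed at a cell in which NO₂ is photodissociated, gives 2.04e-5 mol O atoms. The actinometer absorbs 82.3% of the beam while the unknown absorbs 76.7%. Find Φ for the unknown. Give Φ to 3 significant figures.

Φ = 0.779

Photons absorbed by the actinometer: 8.04e-6 / 0.286 = 2.811e-5 mol.
Incident flux: 2.811e-5 / 0.823 = 3.416e-5 einstein.
Absorbed by unknown: 0.767 × 3.416e-5 = 2.620e-5 mol.
Φ(unknown) = 2.04e-5 / 2.620e-5 = 0.779.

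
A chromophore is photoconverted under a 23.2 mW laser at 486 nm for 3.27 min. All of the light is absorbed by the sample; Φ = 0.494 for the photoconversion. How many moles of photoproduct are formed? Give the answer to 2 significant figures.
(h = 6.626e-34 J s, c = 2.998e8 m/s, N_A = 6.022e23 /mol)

9.1e-6 mol

Photon energy at 486 nm: hc/λ = (6.626e-34)(2.998e8)/(486e-9) = 4.087e-19 J.
Energy delivered: (23.2 mW)(196.2 s) = 4.552 J.
Photons incident: 4.552 / 4.087e-19 = 1.114e19, i.e. 1.114e19/6.022e23 = 1.850e-5 mol.
Product: Φ × n_abs = 0.494 × 1.850e-5 = 9.139e-6 mol.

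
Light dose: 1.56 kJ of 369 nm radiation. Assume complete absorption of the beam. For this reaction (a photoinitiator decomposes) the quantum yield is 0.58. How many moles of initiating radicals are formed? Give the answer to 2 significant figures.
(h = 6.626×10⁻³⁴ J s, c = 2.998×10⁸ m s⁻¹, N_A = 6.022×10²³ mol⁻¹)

Photon energy at 369 nm: hc/λ = (6.626×10⁻³⁴)(2.998×10⁸)/(369×10⁻⁹) = 5.383×10⁻¹⁹ J.
Incident energy: 1.56 kJ = 1560 J.
Photons incident: 1560 / 5.383×10⁻¹⁹ = 2.898×10²¹, i.e. 2.898×10²¹/6.022×10²³ = 0.004812 mol.
Product: Φ × n_abs = 0.58 × 0.004812 = 0.002791 mol.

0.0028 mol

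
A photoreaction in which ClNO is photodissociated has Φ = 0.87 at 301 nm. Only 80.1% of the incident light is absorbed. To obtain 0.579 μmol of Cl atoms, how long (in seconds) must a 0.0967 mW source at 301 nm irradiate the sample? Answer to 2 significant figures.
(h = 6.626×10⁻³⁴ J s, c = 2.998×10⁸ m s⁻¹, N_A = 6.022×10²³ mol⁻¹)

Product: 0.579 μmol = 5.79×10⁻⁷ mol.
Photons that must be absorbed: 5.79×10⁻⁷ / 0.87 = 6.655×10⁻⁷ mol.
Incident photons needed: 6.655×10⁻⁷ / 0.801 = 8.308×10⁻⁷ mol.
Photon energy: hc/λ = 6.600×10⁻¹⁹ J; per mole, 3.975×10⁵ J mol⁻¹.
Energy required: 8.308×10⁻⁷ × 3.975×10⁵ = 0.3302 J.
Time: 0.3302 J / 9.67e-05 W = 3400 s.

t ≈ 3400 s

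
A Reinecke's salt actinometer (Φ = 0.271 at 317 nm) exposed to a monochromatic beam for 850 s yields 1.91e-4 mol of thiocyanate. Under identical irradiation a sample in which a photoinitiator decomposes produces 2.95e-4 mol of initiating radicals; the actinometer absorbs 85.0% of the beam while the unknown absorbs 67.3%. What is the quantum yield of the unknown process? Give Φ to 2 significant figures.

Φ = 0.53

Photons absorbed by the actinometer: 1.91e-4 / 0.271 = 7.048e-4 mol.
Incident flux: 7.048e-4 / 0.850 = 8.292e-4 einstein.
Absorbed by unknown: 0.673 × 8.292e-4 = 5.581e-4 mol.
Φ(unknown) = 2.95e-4 / 5.581e-4 = 0.53.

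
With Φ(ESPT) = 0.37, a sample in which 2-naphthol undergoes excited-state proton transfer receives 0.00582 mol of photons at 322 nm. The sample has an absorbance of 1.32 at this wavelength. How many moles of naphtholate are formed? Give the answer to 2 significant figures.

0.0021 mol

Fraction absorbed: 1 − 10^(−1.32) = 0.9521.
Photons absorbed: 0.9521 × 0.00582 = 0.005541 mol.
Product: Φ × n_abs = 0.37 × 0.005541 = 0.002050 mol.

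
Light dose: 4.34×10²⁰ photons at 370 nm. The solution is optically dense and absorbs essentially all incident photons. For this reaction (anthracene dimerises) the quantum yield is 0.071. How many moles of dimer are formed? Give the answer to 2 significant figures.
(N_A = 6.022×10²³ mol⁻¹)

Moles of photons: 4.34×10²⁰ / 6.022×10²³ = 7.207×10⁻⁴ mol.
Product: Φ × n_abs = 0.071 × 7.207×10⁻⁴ = 5.117×10⁻⁵ mol.

5.1×10⁻⁵ mol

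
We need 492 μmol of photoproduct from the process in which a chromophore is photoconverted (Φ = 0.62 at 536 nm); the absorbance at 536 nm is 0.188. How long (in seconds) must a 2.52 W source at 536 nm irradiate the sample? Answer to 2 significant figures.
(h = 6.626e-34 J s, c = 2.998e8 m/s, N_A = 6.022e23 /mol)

t ≈ 200 s

Product: 492 μmol = 4.92e-4 mol.
Photons that must be absorbed: 4.92e-4 / 0.62 = 7.935e-4 mol.
Fraction absorbed: 1 − 10^(−0.188) = 0.3514.
Incident photons needed: 7.935e-4 / 0.3514 = 0.002258 mol.
Photon energy: hc/λ = 3.706e-19 J; per mole, 2.232e5 J mol⁻¹.
Energy required: 0.002258 × 2.232e5 = 504.0 J.
Time: 504.0 J / 2.52 W = 200 s.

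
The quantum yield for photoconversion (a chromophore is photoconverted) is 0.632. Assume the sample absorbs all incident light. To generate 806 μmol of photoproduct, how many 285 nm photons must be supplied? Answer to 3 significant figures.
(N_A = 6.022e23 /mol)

7.68e20 photons

Product: 806 μmol = 8.06e-4 mol.
Photons that must be absorbed: 8.06e-4 / 0.632 = 0.001275 mol.
Photon count: 0.001275 × 6.022e23 = 7.68e20.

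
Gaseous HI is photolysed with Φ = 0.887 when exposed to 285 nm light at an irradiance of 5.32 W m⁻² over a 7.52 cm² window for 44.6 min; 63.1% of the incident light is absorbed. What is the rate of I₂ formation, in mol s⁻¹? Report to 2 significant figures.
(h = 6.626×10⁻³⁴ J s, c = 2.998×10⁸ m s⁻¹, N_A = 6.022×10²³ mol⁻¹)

Photon energy at 285 nm: hc/λ = (6.626×10⁻³⁴)(2.998×10⁸)/(285×10⁻⁹) = 6.970×10⁻¹⁹ J.
Energy delivered: (5.32 W m⁻²)(7.52×10⁻⁴ m²)(2676 s) = 10.71 J.
Photons incident: 10.71 / 6.970×10⁻¹⁹ = 1.537×10¹⁹, i.e. 1.537×10¹⁹/6.022×10²³ = 2.552×10⁻⁵ mol.
Photons absorbed: 0.631 × 2.552×10⁻⁵ = 1.610×10⁻⁵ mol.
Product formed: 0.887 × 1.610×10⁻⁵ = 1.428×10⁻⁵ mol.
Rate: 1.428×10⁻⁵ / 2676 s = 5.3×10⁻⁹ mol s⁻¹.

5.3×10⁻⁹ mol s⁻¹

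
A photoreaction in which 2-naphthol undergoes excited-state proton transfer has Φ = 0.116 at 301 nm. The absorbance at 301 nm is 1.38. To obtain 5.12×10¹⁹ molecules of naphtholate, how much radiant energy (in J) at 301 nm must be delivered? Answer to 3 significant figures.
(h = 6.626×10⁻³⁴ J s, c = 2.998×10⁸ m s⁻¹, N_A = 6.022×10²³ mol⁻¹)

304 J

Product: 5.12×10¹⁹ / 6.022×10²³ = 8.502×10⁻⁵ mol.
Photons that must be absorbed: 8.502×10⁻⁵ / 0.116 = 7.329×10⁻⁴ mol.
Fraction absorbed: 1 − 10^(−1.38) = 0.9583.
Incident photons needed: 7.329×10⁻⁴ / 0.9583 = 7.648×10⁻⁴ mol.
Photon energy: hc/λ = 6.600×10⁻¹⁹ J; per mole, 3.975×10⁵ J mol⁻¹.
Energy required: 7.648×10⁻⁴ × 3.975×10⁵ = 304 J.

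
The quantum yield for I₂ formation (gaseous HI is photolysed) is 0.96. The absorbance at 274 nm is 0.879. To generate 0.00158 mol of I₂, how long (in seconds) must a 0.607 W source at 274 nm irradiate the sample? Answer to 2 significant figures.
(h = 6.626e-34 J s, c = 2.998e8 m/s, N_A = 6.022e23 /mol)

Photons that must be absorbed: 0.00158 / 0.96 = 0.001646 mol.
Fraction absorbed: 1 − 10^(−0.879) = 0.8679.
Incident photons needed: 0.001646 / 0.8679 = 0.001897 mol.
Photon energy: hc/λ = 7.250e-19 J; per mole, 4.366e5 J mol⁻¹.
Energy required: 0.001897 × 4.366e5 = 828.2 J.
Time: 828.2 J / 0.607 W = 1400 s.

t ≈ 1400 s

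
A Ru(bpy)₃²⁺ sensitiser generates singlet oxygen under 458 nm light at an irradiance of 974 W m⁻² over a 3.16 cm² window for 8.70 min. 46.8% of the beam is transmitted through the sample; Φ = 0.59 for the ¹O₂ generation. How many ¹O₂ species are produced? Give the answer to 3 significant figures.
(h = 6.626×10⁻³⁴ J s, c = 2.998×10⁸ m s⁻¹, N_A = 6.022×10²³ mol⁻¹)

1.16×10²⁰ species

Photon energy at 458 nm: hc/λ = (6.626×10⁻³⁴)(2.998×10⁸)/(458×10⁻⁹) = 4.337×10⁻¹⁹ J.
Energy delivered: (974 W m⁻²)(3.16×10⁻⁴ m²)(522 s) = 160.7 J.
Photons incident: 160.7 / 4.337×10⁻¹⁹ = 3.705×10²⁰, i.e. 3.705×10²⁰/6.022×10²³ = 6.152×10⁻⁴ mol.
Fraction absorbed: 1 − 46.8/100 = 0.5320.
Photons absorbed: 0.5320 × 6.152×10⁻⁴ = 3.273×10⁻⁴ mol.
Product: Φ × n_abs = 0.59 × 3.273×10⁻⁴ = 1.931×10⁻⁴ mol.
As a count: 1.931×10⁻⁴ × 6.022×10²³ = 1.16×10²⁰.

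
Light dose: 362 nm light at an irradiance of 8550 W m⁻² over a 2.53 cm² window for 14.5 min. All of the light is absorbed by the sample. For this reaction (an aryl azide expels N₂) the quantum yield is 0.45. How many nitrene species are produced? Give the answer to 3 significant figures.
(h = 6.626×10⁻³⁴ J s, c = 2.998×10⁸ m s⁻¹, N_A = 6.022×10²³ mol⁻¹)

1.54×10²¹ species

Photon energy at 362 nm: hc/λ = (6.626×10⁻³⁴)(2.998×10⁸)/(362×10⁻⁹) = 5.487×10⁻¹⁹ J.
Energy delivered: (8550 W m⁻²)(2.53×10⁻⁴ m²)(870 s) = 1882 J.
Photons incident: 1882 / 5.487×10⁻¹⁹ = 3.430×10²¹, i.e. 3.430×10²¹/6.022×10²³ = 0.005696 mol.
Product: Φ × n_abs = 0.45 × 0.005696 = 0.002563 mol.
As a count: 0.002563 × 6.022×10²³ = 1.54×10²¹.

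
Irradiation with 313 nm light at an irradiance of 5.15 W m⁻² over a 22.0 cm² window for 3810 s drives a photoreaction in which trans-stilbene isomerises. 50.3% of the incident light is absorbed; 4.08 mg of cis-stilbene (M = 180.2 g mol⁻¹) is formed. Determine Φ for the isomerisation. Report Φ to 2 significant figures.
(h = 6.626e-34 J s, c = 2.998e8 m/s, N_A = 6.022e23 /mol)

Product: 4.08 mg / 180.2 g mol⁻¹ = 2.264e-5 mol.
Photon energy at 313 nm: hc/λ = (6.626e-34)(2.998e8)/(313e-9) = 6.347e-19 J.
Energy delivered: (5.15 W m⁻²)(22.0e-4 m²)(3810 s) = 43.17 J.
Photons incident: 43.17 / 6.347e-19 = 6.802e19, i.e. 6.802e19/6.022e23 = 1.130e-4 mol.
Photons absorbed: 0.503 × 1.130e-4 = 5.684e-5 mol.
Φ = 2.264e-5 mol / 5.684e-5 mol photons = 0.40.

Φ = 0.40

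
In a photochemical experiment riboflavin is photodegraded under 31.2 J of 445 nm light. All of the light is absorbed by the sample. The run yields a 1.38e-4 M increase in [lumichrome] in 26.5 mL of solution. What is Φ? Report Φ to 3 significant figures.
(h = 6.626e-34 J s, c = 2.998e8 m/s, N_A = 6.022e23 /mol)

Product: (1.38e-4 M)(0.0265 L) = 3.657e-6 mol.
Photon energy at 445 nm: hc/λ = (6.626e-34)(2.998e8)/(445e-9) = 4.464e-19 J.
Photons incident: 31.2 / 4.464e-19 = 6.989e19, i.e. 6.989e19/6.022e23 = 1.161e-4 mol.
Φ = 3.657e-6 mol / 1.161e-4 mol photons = 0.0315.

Φ = 0.0315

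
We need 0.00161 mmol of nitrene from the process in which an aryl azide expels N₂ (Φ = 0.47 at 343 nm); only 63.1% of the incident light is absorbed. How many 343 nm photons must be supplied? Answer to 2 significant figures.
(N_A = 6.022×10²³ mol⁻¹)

3.3×10¹⁸ photons

Product: 0.00161 mmol = 1.61×10⁻⁶ mol.
Photons that must be absorbed: 1.61×10⁻⁶ / 0.47 = 3.426×10⁻⁶ mol.
Incident photons needed: 3.426×10⁻⁶ / 0.631 = 5.429×10⁻⁶ mol.
Photon count: 5.429×10⁻⁶ × 6.022×10²³ = 3.3×10¹⁸.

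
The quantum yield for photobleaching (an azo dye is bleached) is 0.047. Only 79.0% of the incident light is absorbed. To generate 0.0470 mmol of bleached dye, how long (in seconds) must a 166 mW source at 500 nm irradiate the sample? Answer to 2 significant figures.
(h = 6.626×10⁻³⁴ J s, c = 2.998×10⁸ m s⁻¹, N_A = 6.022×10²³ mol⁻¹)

Product: 0.0470 mmol = 4.70×10⁻⁵ mol.
Photons that must be absorbed: 4.70×10⁻⁵ / 0.047 = 0.001000 mol.
Incident photons needed: 0.001000 / 0.790 = 0.001266 mol.
Photon energy: hc/λ = 3.973×10⁻¹⁹ J; per mole, 2.393×10⁵ J mol⁻¹.
Energy required: 0.001266 × 2.393×10⁵ = 303.0 J.
Time: 303.0 J / 0.166 W = 1800 s.

t ≈ 1800 s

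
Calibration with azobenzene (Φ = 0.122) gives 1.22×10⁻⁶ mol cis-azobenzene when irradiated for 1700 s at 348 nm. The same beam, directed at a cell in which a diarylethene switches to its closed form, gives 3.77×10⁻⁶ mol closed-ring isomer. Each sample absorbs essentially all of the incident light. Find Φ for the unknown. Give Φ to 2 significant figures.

Photons absorbed by the actinometer: 1.22×10⁻⁶ / 0.122 = 1.000×10⁻⁵ mol.
Φ(unknown) = 3.77×10⁻⁶ / 1.000×10⁻⁵ = 0.38.

Φ = 0.38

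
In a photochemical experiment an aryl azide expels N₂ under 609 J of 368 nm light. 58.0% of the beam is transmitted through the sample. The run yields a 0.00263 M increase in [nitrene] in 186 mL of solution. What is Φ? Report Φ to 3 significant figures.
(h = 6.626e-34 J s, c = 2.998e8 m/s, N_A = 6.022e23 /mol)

Φ = 0.622

Product: (0.00263 M)(0.186 L) = 4.892e-4 mol.
Photon energy at 368 nm: hc/λ = (6.626e-34)(2.998e8)/(368e-9) = 5.398e-19 J.
Photons incident: 609 / 5.398e-19 = 1.128e21, i.e. 1.128e21/6.022e23 = 0.001873 mol.
Fraction absorbed: 1 − 58.0/100 = 0.4200.
Photons absorbed: 0.4200 × 0.001873 = 7.867e-4 mol.
Φ = 4.892e-4 mol / 7.867e-4 mol photons = 0.622.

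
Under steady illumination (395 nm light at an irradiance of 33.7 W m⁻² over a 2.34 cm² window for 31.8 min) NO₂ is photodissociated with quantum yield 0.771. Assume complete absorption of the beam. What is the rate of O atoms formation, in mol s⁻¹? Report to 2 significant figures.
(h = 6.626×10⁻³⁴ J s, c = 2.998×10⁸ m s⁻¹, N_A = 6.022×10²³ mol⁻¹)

2.0×10⁻⁸ mol s⁻¹

Photon energy at 395 nm: hc/λ = (6.626×10⁻³⁴)(2.998×10⁸)/(395×10⁻⁹) = 5.029×10⁻¹⁹ J.
Energy delivered: (33.7 W m⁻²)(2.34×10⁻⁴ m²)(1908 s) = 15.05 J.
Photons incident: 15.05 / 5.029×10⁻¹⁹ = 2.993×10¹⁹, i.e. 2.993×10¹⁹/6.022×10²³ = 4.970×10⁻⁵ mol.
Product formed: 0.771 × 4.970×10⁻⁵ = 3.832×10⁻⁵ mol.
Rate: 3.832×10⁻⁵ / 1908 s = 2.0×10⁻⁸ mol s⁻¹.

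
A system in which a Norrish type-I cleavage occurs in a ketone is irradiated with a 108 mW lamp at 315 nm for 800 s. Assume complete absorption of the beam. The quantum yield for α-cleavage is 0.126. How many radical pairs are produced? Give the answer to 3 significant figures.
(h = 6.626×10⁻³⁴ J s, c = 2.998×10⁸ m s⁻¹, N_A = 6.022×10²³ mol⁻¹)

Photon energy at 315 nm: hc/λ = (6.626×10⁻³⁴)(2.998×10⁸)/(315×10⁻⁹) = 6.306×10⁻¹⁹ J.
Energy delivered: (108 mW)(800 s) = 86.40 J.
Photons incident: 86.40 / 6.306×10⁻¹⁹ = 1.370×10²⁰, i.e. 1.370×10²⁰/6.022×10²³ = 2.275×10⁻⁴ mol.
Product: Φ × n_abs = 0.126 × 2.275×10⁻⁴ = 2.867×10⁻⁵ mol.
As a count: 2.867×10⁻⁵ × 6.022×10²³ = 1.73×10¹⁹.

1.73×10¹⁹ radical pairs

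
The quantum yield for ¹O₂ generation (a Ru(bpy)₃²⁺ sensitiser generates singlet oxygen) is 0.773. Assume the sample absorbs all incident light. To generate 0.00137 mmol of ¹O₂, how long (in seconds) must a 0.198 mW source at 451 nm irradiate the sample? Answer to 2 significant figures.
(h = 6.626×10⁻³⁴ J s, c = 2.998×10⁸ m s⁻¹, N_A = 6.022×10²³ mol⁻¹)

t ≈ 2400 s

Product: 0.00137 mmol = 1.37×10⁻⁶ mol.
Photons that must be absorbed: 1.37×10⁻⁶ / 0.773 = 1.772×10⁻⁶ mol.
Photon energy: hc/λ = 4.405×10⁻¹⁹ J; per mole, 2.653×10⁵ J mol⁻¹.
Energy required: 1.772×10⁻⁶ × 2.653×10⁵ = 0.4701 J.
Time: 0.4701 J / 0.000198 W = 2400 s.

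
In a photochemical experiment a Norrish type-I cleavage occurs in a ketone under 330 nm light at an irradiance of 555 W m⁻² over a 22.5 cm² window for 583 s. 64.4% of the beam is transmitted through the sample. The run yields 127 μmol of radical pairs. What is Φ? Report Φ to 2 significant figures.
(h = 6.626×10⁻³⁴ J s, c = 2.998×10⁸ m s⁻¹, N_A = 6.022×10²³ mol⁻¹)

Φ = 0.18

Product: 127 μmol = 1.27×10⁻⁴ mol.
Photon energy at 330 nm: hc/λ = (6.626×10⁻³⁴)(2.998×10⁸)/(330×10⁻⁹) = 6.020×10⁻¹⁹ J.
Energy delivered: (555 W m⁻²)(22.5×10⁻⁴ m²)(583 s) = 728.0 J.
Photons incident: 728.0 / 6.020×10⁻¹⁹ = 1.209×10²¹, i.e. 1.209×10²¹/6.022×10²³ = 0.002008 mol.
Fraction absorbed: 1 − 64.4/100 = 0.3560.
Photons absorbed: 0.3560 × 0.002008 = 7.148×10⁻⁴ mol.
Φ = 1.27×10⁻⁴ mol / 7.148×10⁻⁴ mol photons = 0.18.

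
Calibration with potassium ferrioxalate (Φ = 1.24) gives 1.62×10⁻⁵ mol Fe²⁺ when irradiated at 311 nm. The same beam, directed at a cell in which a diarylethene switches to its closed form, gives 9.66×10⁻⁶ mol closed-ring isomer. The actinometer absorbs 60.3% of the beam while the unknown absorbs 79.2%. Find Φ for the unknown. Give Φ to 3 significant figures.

Photons absorbed by the actinometer: 1.62×10⁻⁵ / 1.24 = 1.306×10⁻⁵ mol.
Incident flux: 1.306×10⁻⁵ / 0.603 = 2.166×10⁻⁵ einstein.
Absorbed by unknown: 0.792 × 2.166×10⁻⁵ = 1.715×10⁻⁵ mol.
Φ(unknown) = 9.66×10⁻⁶ / 1.715×10⁻⁵ = 0.563.

Φ = 0.563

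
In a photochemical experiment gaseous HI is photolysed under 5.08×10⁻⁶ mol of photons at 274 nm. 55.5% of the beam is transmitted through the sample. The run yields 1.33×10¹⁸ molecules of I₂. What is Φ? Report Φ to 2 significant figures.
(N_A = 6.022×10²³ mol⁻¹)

Φ = 0.98

Product: 1.33×10¹⁸ / 6.022×10²³ = 2.209×10⁻⁶ mol.
Fraction absorbed: 1 − 55.5/100 = 0.4450.
Photons absorbed: 0.4450 × 5.08×10⁻⁶ = 2.261×10⁻⁶ mol.
Φ = 2.209×10⁻⁶ mol / 2.261×10⁻⁶ mol photons = 0.98.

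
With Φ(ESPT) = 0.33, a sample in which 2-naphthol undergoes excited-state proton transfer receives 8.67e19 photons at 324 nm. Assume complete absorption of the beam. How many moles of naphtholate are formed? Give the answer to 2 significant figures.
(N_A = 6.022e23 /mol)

4.8e-5 mol

Moles of photons: 8.67e19 / 6.022e23 = 1.440e-4 mol.
Product: Φ × n_abs = 0.33 × 1.440e-4 = 4.752e-5 mol.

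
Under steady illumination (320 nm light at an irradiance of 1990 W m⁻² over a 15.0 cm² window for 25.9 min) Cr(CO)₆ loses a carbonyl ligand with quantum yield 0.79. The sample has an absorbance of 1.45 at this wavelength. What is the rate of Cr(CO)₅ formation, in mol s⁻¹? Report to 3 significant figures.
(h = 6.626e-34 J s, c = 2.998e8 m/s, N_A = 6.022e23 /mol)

6.08e-6 mol s⁻¹

Photon energy at 320 nm: hc/λ = (6.626e-34)(2.998e8)/(320e-9) = 6.208e-19 J.
Energy delivered: (1990 W m⁻²)(15.0e-4 m²)(1554 s) = 4639 J.
Photons incident: 4639 / 6.208e-19 = 7.473e21, i.e. 7.473e21/6.022e23 = 0.01241 mol.
Fraction absorbed: 1 − 10^(−1.45) = 0.9645.
Photons absorbed: 0.9645 × 0.01241 = 0.01197 mol.
Product formed: 0.79 × 0.01197 = 0.009456 mol.
Rate: 0.009456 / 1554 s = 6.08e-6 mol s⁻¹.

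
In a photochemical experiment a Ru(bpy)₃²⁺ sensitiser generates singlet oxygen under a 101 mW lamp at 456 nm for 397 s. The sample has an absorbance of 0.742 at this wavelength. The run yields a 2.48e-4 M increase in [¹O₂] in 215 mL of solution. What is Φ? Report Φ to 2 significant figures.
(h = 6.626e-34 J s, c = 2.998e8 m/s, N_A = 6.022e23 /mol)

Φ = 0.43

Product: (2.48e-4 M)(0.215 L) = 5.332e-5 mol.
Photon energy at 456 nm: hc/λ = (6.626e-34)(2.998e8)/(456e-9) = 4.356e-19 J.
Energy delivered: (101 mW)(397 s) = 40.10 J.
Photons incident: 40.10 / 4.356e-19 = 9.206e19, i.e. 9.206e19/6.022e23 = 1.529e-4 mol.
Fraction absorbed: 1 − 10^(−0.742) = 0.8189.
Photons absorbed: 0.8189 × 1.529e-4 = 1.252e-4 mol.
Φ = 5.332e-5 mol / 1.252e-4 mol photons = 0.43.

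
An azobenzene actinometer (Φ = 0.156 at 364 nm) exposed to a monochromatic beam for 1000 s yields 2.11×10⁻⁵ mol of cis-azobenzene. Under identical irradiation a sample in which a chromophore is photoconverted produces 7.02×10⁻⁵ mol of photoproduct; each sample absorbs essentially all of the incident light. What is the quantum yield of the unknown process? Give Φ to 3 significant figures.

Photons absorbed by the actinometer: 2.11×10⁻⁵ / 0.156 = 1.353×10⁻⁴ mol.
Φ(unknown) = 7.02×10⁻⁵ / 1.353×10⁻⁴ = 0.519.

Φ = 0.519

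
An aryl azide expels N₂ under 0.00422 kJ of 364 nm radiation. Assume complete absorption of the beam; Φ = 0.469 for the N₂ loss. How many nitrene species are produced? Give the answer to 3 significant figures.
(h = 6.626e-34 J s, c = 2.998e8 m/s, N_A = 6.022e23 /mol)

Photon energy at 364 nm: hc/λ = (6.626e-34)(2.998e8)/(364e-9) = 5.457e-19 J.
Incident energy: 0.00422 kJ = 4.22 J.
Photons incident: 4.22 / 5.457e-19 = 7.733e18, i.e. 7.733e18/6.022e23 = 1.284e-5 mol.
Product: Φ × n_abs = 0.469 × 1.284e-5 = 6.022e-6 mol.
As a count: 6.022e-6 × 6.022e23 = 3.63e18.

3.63e18 species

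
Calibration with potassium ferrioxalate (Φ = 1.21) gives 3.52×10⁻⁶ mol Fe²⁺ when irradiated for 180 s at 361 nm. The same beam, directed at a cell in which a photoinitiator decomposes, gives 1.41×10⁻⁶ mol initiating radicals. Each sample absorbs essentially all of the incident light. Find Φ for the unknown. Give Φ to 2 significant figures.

Φ = 0.48

Photons absorbed by the actinometer: 3.52×10⁻⁶ / 1.21 = 2.909×10⁻⁶ mol.
Φ(unknown) = 1.41×10⁻⁶ / 2.909×10⁻⁶ = 0.48.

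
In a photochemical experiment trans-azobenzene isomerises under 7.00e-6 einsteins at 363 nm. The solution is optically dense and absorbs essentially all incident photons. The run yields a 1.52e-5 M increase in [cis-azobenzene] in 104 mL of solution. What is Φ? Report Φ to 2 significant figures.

Φ = 0.23

Product: (1.52e-5 M)(0.104 L) = 1.581e-6 mol.
Φ = 1.581e-6 mol / 7.00e-6 mol photons = 0.23.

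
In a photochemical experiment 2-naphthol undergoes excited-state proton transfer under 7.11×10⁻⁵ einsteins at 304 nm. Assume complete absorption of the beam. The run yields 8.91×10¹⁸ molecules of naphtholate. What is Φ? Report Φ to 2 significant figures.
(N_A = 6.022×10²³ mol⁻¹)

Φ = 0.21

Product: 8.91×10¹⁸ / 6.022×10²³ = 1.480×10⁻⁵ mol.
Φ = 1.480×10⁻⁵ mol / 7.11×10⁻⁵ mol photons = 0.21.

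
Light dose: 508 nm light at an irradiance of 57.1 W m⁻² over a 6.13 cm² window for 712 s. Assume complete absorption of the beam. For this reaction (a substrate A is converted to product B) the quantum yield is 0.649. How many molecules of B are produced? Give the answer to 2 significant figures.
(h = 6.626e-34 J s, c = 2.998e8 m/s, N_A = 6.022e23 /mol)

4.1e19 molecules

Photon energy at 508 nm: hc/λ = (6.626e-34)(2.998e8)/(508e-9) = 3.910e-19 J.
Energy delivered: (57.1 W m⁻²)(6.13e-4 m²)(712 s) = 24.92 J.
Photons incident: 24.92 / 3.910e-19 = 6.373e19, i.e. 6.373e19/6.022e23 = 1.058e-4 mol.
Product: Φ × n_abs = 0.649 × 1.058e-4 = 6.866e-5 mol.
As a count: 6.866e-5 × 6.022e23 = 4.1e19.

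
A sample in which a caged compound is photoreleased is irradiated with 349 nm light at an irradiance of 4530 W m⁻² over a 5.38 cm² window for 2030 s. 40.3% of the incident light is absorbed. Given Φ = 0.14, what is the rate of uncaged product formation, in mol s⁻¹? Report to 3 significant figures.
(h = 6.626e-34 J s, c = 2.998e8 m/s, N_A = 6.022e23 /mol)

4.01e-7 mol s⁻¹

Photon energy at 349 nm: hc/λ = (6.626e-34)(2.998e8)/(349e-9) = 5.692e-19 J.
Energy delivered: (4530 W m⁻²)(5.38e-4 m²)(2030 s) = 4947 J.
Photons incident: 4947 / 5.692e-19 = 8.691e21, i.e. 8.691e21/6.022e23 = 0.01443 mol.
Photons absorbed: 0.403 × 0.01443 = 0.005815 mol.
Product formed: 0.14 × 0.005815 = 8.141e-4 mol.
Rate: 8.141e-4 / 2030 s = 4.01e-7 mol s⁻¹.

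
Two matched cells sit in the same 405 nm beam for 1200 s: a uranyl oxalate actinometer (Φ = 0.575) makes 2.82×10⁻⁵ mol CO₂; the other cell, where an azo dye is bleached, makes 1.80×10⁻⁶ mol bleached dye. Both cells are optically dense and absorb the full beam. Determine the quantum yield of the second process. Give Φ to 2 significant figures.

Φ = 0.037

Photons absorbed by the actinometer: 2.82×10⁻⁵ / 0.575 = 4.904×10⁻⁵ mol.
Φ(unknown) = 1.80×10⁻⁶ / 4.904×10⁻⁵ = 0.037.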